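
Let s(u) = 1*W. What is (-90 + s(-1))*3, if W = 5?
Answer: -255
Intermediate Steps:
s(u) = 5 (s(u) = 1*5 = 5)
(-90 + s(-1))*3 = (-90 + 5)*3 = -85*3 = -255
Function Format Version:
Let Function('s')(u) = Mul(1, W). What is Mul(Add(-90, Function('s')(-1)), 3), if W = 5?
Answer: -255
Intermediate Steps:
Function('s')(u) = 5 (Function('s')(u) = Mul(1, 5) = 5)
Mul(Add(-90, Function('s')(-1)), 3) = Mul(Add(-90, 5), 3) = Mul(-85, 3) = -255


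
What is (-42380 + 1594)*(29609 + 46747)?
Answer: -3114255816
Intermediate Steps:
(-42380 + 1594)*(29609 + 46747) = -40786*76356 = -3114255816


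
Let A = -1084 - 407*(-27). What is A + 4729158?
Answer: 4739063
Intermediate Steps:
A = 9905 (A = -1084 + 10989 = 9905)
A + 4729158 = 9905 + 4729158 = 4739063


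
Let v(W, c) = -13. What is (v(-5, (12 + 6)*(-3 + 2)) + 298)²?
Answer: 81225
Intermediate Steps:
(v(-5, (12 + 6)*(-3 + 2)) + 298)² = (-13 + 298)² = 285² = 81225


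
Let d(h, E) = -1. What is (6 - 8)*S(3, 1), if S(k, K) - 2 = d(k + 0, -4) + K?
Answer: -4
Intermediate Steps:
S(k, K) = 1 + K (S(k, K) = 2 + (-1 + K) = 1 + K)
(6 - 8)*S(3, 1) = (6 - 8)*(1 + 1) = -2*2 = -4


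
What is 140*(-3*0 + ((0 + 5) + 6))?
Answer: 1540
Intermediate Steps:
140*(-3*0 + ((0 + 5) + 6)) = 140*(0 + (5 + 6)) = 140*(0 + 11) = 140*11 = 1540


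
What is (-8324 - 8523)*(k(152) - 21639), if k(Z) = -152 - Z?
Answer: 369673721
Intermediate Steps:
(-8324 - 8523)*(k(152) - 21639) = (-8324 - 8523)*((-152 - 1*152) - 21639) = -16847*((-152 - 152) - 21639) = -16847*(-304 - 21639) = -16847*(-21943) = 369673721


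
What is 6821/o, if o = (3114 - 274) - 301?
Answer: 6821/2539 ≈ 2.6865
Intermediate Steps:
o = 2539 (o = 2840 - 301 = 2539)
6821/o = 6821/2539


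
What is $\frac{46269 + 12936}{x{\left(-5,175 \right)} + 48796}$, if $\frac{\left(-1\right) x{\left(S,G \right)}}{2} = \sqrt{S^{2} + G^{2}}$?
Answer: $\frac{722241795}{595231754} + \frac{296025 \sqrt{1226}}{1190463508} \approx 1.2221$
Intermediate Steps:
$x{\left(S,G \right)} = - 2 \sqrt{G^{2} + S^{2}}$ ($x{\left(S,G \right)} = - 2 \sqrt{S^{2} + G^{2}} = - 2 \sqrt{G^{2} + S^{2}}$)
$\frac{46269 + 12936}{x{\left(-5,175 \right)} + 48796} = \frac{46269 + 12936}{- 2 \sqrt{175^{2} + \left(-5\right)^{2}} + 48796} = \frac{59205}{- 2 \sqrt{30625 + 25} + 48796} = \frac{59205}{- 2 \sqrt{30650} + 48796} = \frac{59205}{- 2 \cdot 5 \sqrt{1226} + 48796} = \frac{59205}{- 10 \sqrt{1226} + 48796} = \frac{59205}{48796 - 10 \sqrt{1226}}$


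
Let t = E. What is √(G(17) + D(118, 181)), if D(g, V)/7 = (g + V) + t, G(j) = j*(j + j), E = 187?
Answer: 2*√995 ≈ 63.087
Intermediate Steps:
G(j) = 2*j² (G(j) = j*(2*j) = 2*j²)
t = 187
D(g, V) = 1309 + 7*V + 7*g (D(g, V) = 7*((g + V) + 187) = 7*((V + g) + 187) = 7*(187 + V + g) = 1309 + 7*V + 7*g)
√(G(17) + D(118, 181)) = √(2*17² + (1309 + 7*181 + 7*118)) = √(2*289 + (1309 + 1267 + 826)) = √(578 + 3402) = √3980 = 2*√995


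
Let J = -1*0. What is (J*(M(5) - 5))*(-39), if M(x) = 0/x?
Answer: 0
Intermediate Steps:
M(x) = 0
J = 0
(J*(M(5) - 5))*(-39) = (0*(0 - 5))*(-39) = (0*(-5))*(-39) = 0*(-39) = 0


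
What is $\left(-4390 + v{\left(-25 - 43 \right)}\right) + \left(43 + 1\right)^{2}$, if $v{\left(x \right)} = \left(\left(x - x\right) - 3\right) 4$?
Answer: $-2466$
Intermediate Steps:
$v{\left(x \right)} = -12$ ($v{\left(x \right)} = \left(0 - 3\right) 4 = \left(-3\right) 4 = -12$)
$\left(-4390 + v{\left(-25 - 43 \right)}\right) + \left(43 + 1\right)^{2} = \left(-4390 - 12\right) + \left(43 + 1\right)^{2} = -4402 + 44^{2} = -4402 + 1936 = -2466$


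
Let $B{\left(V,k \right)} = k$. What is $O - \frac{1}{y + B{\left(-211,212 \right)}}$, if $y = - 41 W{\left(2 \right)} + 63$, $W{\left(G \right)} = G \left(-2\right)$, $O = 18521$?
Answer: $\frac{8130718}{439} \approx 18521.0$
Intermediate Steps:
$W{\left(G \right)} = - 2 G$
$y = 227$ ($y = - 41 \left(\left(-2\right) 2\right) + 63 = \left(-41\right) \left(-4\right) + 63 = 164 + 63 = 227$)
$O - \frac{1}{y + B{\left(-211,212 \right)}} = 18521 - \frac{1}{227 + 212} = 18521 - \frac{1}{439} = \frac{8130718}{439}$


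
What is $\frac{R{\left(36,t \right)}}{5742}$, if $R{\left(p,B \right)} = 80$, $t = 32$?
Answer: $\frac{40}{2871} \approx 0.013932$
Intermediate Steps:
$\frac{R{\left(36,t \right)}}{5742} = \frac{80}{5742} = 80 \cdot \frac{1}{5742} = \frac{40}{2871}$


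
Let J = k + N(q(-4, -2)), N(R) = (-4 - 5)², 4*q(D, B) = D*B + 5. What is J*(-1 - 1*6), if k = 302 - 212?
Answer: -1197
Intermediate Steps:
q(D, B) = 5/4 + B*D/4 (q(D, B) = (D*B + 5)/4 = (B*D + 5)/4 = (5 + B*D)/4 = 5/4 + B*D/4)
N(R) = 81 (N(R) = (-9)² = 81)
k = 90
J = 171 (J = 90 + 81 = 171)
J*(-1 - 1*6) = 171*(-1 - 1*6) = 171*(-1 - 6) = 171*(-7) = -1197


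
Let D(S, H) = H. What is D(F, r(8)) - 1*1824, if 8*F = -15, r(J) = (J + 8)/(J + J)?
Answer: -1823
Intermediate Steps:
r(J) = (8 + J)/(2*J) (r(J) = (8 + J)/((2*J)) = (8 + J)*(1/(2*J)) = (8 + J)/(2*J))
F = -15/8 (F = (⅛)*(-15) = -15/8 ≈ -1.8750)
D(F, r(8)) - 1*1824 = (½)*(8 + 8)/8 - 1*1824 = (½)*(⅛)*16 - 1824 = 1 - 1824 = -1823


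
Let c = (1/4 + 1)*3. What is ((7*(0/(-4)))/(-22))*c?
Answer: 0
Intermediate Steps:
c = 15/4 (c = (¼ + 1)*3 = (5/4)*3 = 15/4 ≈ 3.7500)
((7*(0/(-4)))/(-22))*c = ((7*(0/(-4)))/(-22))*(15/4) = ((7*(0*(-¼)))*(-1/22))*(15/4) = ((7*0)*(-1/22))*(15/4) = (0*(-1/22))*(15/4) = 0*(15/4) = 0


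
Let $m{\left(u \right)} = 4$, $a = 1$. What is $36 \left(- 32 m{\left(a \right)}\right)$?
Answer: $-4608$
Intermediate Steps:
$36 \left(- 32 m{\left(a \right)}\right) = 36 \left(\left(-32\right) 4\right) = 36 \left(-128\right) = -4608$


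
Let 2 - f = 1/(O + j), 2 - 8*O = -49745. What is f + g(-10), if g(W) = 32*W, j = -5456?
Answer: -1939490/6099 ≈ -318.00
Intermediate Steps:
O = 49747/8 (O = ¼ - ⅛*(-49745) = ¼ + 49745/8 = 49747/8 ≈ 6218.4)
f = 12190/6099 (f = 2 - 1/(49747/8 - 5456) = 2 - 1/6099/8 = 2 - 1*8/6099 = 2 - 8/6099 = 12190/6099 ≈ 1.9987)
f + g(-10) = 12190/6099 + 32*(-10) = 12190/6099 - 320 = -1939490/6099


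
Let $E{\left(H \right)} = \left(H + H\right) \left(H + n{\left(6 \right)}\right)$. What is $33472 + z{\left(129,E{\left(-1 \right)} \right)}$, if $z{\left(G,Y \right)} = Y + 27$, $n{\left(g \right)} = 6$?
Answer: $33489$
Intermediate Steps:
$E{\left(H \right)} = 2 H \left(6 + H\right)$ ($E{\left(H \right)} = \left(H + H\right) \left(H + 6\right) = 2 H \left(6 + H\right)$)
$z{\left(G,Y \right)} = 27 + Y$
$33472 + z{\left(129,E{\left(-1 \right)} \right)} = 33472 + \left(27 + 2 \left(-1\right) \left(6 - 1\right)\right) = 33472 + \left(27 + 2 \left(-1\right) 5\right) = 33472 + \left(27 - 10\right) = 33472 + 17 = 33489$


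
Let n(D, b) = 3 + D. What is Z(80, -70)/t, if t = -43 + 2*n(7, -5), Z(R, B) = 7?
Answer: -7/23 ≈ -0.30435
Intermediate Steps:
t = -23 (t = -43 + 2*(3 + 7) = -43 + 2*10 = -43 + 20 = -23)
Z(80, -70)/t = 7/(-23) = 7*(-1/23) = -7/23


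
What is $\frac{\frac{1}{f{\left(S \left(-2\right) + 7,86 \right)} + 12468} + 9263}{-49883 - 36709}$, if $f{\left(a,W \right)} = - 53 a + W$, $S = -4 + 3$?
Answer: $- \frac{2542483}{23767536} \approx -0.10697$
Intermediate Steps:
$S = -1$
$f{\left(a,W \right)} = W - 53 a$
$\frac{\frac{1}{f{\left(S \left(-2\right) + 7,86 \right)} + 12468} + 9263}{-49883 - 36709} = \frac{\frac{1}{\left(86 - 53 \left(\left(-1\right) \left(-2\right) + 7\right)\right) + 12468} + 9263}{-49883 - 36709} = \frac{\frac{1}{\left(86 - 53 \left(2 + 7\right)\right) + 12468} + 9263}{-86592} = \left(\frac{1}{\left(86 - 477\right) + 12468} + 9263\right) \left(- \frac{1}{86592}\right) = \left(\frac{1}{-391 + 12468} + 9263\right) \left(- \frac{1}{86592}\right) = \left(\frac{1}{12077} + 9263\right) \left(- \frac{1}{86592}\right) = \frac{111869252}{12077} \left(- \frac{1}{86592}\right) = - \frac{2542483}{23767536}$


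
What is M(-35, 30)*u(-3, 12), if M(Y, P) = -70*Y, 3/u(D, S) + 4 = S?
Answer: 3675/4 ≈ 918.75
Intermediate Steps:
u(D, S) = 3/(-4 + S)
M(-35, 30)*u(-3, 12) = (-70*(-35))*(3/(-4 + 12)) = 2450*(3/8) = 3675/4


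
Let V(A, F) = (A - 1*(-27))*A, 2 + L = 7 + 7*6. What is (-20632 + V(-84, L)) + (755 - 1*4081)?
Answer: -19170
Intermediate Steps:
L = 47 (L = -2 + (7 + 7*6) = -2 + (7 + 42) = -2 + 49 = 47)
V(A, F) = A*(27 + A) (V(A, F) = (A + 27)*A = (27 + A)*A = A*(27 + A))
(-20632 + V(-84, L)) + (755 - 1*4081) = (-20632 - 84*(27 - 84)) + (755 - 1*4081) = (-20632 - 84*(-57)) + (755 - 4081) = (-20632 + 4788) - 3326 = -15844 - 3326 = -19170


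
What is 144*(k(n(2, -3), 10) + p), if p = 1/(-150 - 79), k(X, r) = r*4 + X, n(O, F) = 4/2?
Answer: 1384848/229 ≈ 6047.4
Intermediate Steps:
n(O, F) = 2 (n(O, F) = 4*(½) = 2)
k(X, r) = X + 4*r (k(X, r) = 4*r + X = X + 4*r)
p = -1/229 (p = 1/(-229) = -1/229 ≈ -0.0043668)
144*(k(n(2, -3), 10) + p) = 144*((2 + 4*10) - 1/229) = 144*((2 + 40) - 1/229) = 144*(42 - 1/229) = 144*(9617/229) = 1384848/229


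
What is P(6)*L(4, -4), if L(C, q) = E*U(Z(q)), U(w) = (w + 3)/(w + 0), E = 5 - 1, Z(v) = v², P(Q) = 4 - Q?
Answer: -19/2 ≈ -9.5000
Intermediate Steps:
E = 4
U(w) = (3 + w)/w
L(C, q) = 4*(3 + q²)/q² (L(C, q) = 4*((3 + q²)/(q²)) = 4*((3 + q²)/q²) = 4*(3 + q²)/q²)
P(6)*L(4, -4) = (4 - 1*6)*(4 + 12/(-4)²) = (4 - 6)*(4 + 12*(1/16)) = -2*(4 + ¾) = -2*19/4 = -19/2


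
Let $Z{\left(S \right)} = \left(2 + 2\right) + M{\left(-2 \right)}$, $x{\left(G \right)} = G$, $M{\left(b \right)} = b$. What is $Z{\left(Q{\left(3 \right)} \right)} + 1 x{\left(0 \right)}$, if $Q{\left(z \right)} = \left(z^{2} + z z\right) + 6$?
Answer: $2$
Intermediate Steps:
$Q{\left(z \right)} = 6 + 2 z^{2}$ ($Q{\left(z \right)} = \left(z^{2} + z^{2}\right) + 6 = 2 z^{2} + 6 = 6 + 2 z^{2}$)
$Z{\left(S \right)} = 2$ ($Z{\left(S \right)} = \left(2 + 2\right) - 2 = 4 - 2 = 2$)
$Z{\left(Q{\left(3 \right)} \right)} + 1 x{\left(0 \right)} = 2 + 1 \cdot 0 = 2 + 0 = 2$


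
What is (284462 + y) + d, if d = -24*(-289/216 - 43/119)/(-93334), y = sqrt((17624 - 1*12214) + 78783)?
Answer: 28435024582189/99960714 + sqrt(84193) ≈ 2.8475e+5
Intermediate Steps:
y = sqrt(84193) (y = sqrt((17624 - 12214) + 78783) = sqrt(5410 + 78783) = sqrt(84193) ≈ 290.16)
d = -43679/99960714 (d = -24*(-289*1/216 - 43*1/119)*(-1/93334) = -24*(-289/216 - 43/119)*(-1/93334) = -24*(-43679/25704)*(-1/93334) = (43679/1071)*(-1/93334) = -43679/99960714 ≈ -0.00043696)
(284462 + y) + d = (284462 + sqrt(84193)) - 43679/99960714 = 28435024582189/99960714 + sqrt(84193)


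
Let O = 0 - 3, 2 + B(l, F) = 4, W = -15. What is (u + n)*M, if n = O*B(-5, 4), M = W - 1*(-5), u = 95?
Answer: -890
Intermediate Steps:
B(l, F) = 2 (B(l, F) = -2 + 4 = 2)
O = -3
M = -10 (M = -15 - 1*(-5) = -15 + 5 = -10)
n = -6 (n = -3*2 = -6)
(u + n)*M = (95 - 6)*(-10) = 89*(-10) = -890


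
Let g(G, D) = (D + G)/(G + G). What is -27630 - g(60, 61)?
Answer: -3315721/120 ≈ -27631.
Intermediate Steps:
g(G, D) = (D + G)/(2*G) (g(G, D) = (D + G)/((2*G)) = (D + G)*(1/(2*G)) = (D + G)/(2*G))
-27630 - g(60, 61) = -27630 - (61 + 60)/(2*60) = -27630 - 121/(2*60) = -27630 - 1*121/120 = -27630 - 121/120 = -3315721/120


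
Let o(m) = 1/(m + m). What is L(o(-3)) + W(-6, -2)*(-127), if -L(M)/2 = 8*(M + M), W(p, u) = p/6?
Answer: 397/3 ≈ 132.33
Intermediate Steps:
o(m) = 1/(2*m)
W(p, u) = p/6 (W(p, u) = p*(1/6) = p/6)
L(M) = -32*M (L(M) = -16*(M + M) = -16*2*M = -32*M)
L(o(-3)) + W(-6, -2)*(-127) = -16/(-3) + ((1/6)*(-6))*(-127) = -16*(-1)/3 - 1*(-127) = -32*(-1/6) + 127 = 16/3 + 127 = 397/3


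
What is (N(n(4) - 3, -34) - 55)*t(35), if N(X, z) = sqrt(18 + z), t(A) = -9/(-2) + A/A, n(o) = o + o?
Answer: -605/2 + 22*I ≈ -302.5 + 22.0*I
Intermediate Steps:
n(o) = 2*o
t(A) = 11/2 (t(A) = -9*(-1/2) + 1 = 9/2 + 1 = 11/2)
(N(n(4) - 3, -34) - 55)*t(35) = (sqrt(18 - 34) - 55)*(11/2) = (sqrt(-16) - 55)*(11/2) = (4*I - 55)*(11/2) = (-55 + 4*I)*(11/2) = -605/2 + 22*I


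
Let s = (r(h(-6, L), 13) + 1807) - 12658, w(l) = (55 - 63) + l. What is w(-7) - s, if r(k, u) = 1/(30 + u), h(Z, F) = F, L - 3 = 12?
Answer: 465947/43 ≈ 10836.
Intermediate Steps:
L = 15 (L = 3 + 12 = 15)
w(l) = -8 + l
s = -466592/43 (s = (1/(30 + 13) + 1807) - 12658 = (1/43 + 1807) - 12658 = 77702/43 - 12658 = -466592/43 ≈ -10851.)
w(-7) - s = (-8 - 7) - 1*(-466592/43) = -15 + 466592/43 = 465947/43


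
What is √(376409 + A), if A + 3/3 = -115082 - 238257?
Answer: √23069 ≈ 151.88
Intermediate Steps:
A = -353340 (A = -1 + (-115082 - 238257) = -1 - 353339 = -353340)
√(376409 + A) = √(376409 - 353340) = √23069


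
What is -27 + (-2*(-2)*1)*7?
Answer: 1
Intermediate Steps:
-27 + (-2*(-2)*1)*7 = -27 + (4*1)*7 = -27 + 4*7 = -27 + 28 = 1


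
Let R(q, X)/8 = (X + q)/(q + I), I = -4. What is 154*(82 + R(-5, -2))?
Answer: 122276/9 ≈ 13586.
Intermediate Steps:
R(q, X) = 8*(X + q)/(-4 + q) (R(q, X) = 8*((X + q)/(q - 4)) = 8*((X + q)/(-4 + q)) = 8*(X + q)/(-4 + q))
154*(82 + R(-5, -2)) = 154*(82 + 8*(-2 - 5)/(-4 - 5)) = 154*(82 + 8*(-7)/(-9)) = 154*(82 + 8*(-⅑)*(-7)) = 154*(82 + 56/9) = 154*(794/9) = 122276/9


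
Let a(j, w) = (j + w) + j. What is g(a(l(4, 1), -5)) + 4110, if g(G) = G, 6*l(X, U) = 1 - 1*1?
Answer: 4105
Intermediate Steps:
l(X, U) = 0 (l(X, U) = (1 - 1*1)/6 = (1 - 1)/6 = (⅙)*0 = 0)
a(j, w) = w + 2*j
g(a(l(4, 1), -5)) + 4110 = (-5 + 2*0) + 4110 = (-5 + 0) + 4110 = -5 + 4110 = 4105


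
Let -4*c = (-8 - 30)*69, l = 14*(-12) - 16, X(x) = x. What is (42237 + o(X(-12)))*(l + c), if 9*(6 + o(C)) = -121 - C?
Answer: 179155855/9 ≈ 1.9906e+7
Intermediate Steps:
o(C) = -175/9 - C/9 (o(C) = -6 + (-121 - C)/9 = -6 + (-121/9 - C/9) = -175/9 - C/9)
l = -184 (l = -168 - 16 = -184)
c = 1311/2 (c = -(-8 - 30)*69/4 = -(-19)*69/2 = -¼*(-2622) = 1311/2 ≈ 655.50)
(42237 + o(X(-12)))*(l + c) = (42237 + (-175/9 - ⅑*(-12)))*(-184 + 1311/2) = (42237 + (-175/9 + 4/3))*(943/2) = (42237 - 163/9)*(943/2) = (379970/9)*(943/2) = 179155855/9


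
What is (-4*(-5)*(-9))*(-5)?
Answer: 900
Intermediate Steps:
(-4*(-5)*(-9))*(-5) = (20*(-9))*(-5) = -180*(-5) = 900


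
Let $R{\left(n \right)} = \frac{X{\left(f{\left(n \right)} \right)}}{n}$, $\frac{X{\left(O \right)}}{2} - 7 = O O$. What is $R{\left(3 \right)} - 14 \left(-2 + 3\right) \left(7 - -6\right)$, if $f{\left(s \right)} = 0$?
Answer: $- \frac{532}{3} \approx -177.33$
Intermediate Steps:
$X{\left(O \right)} = 14 + 2 O^{2}$ ($X{\left(O \right)} = 14 + 2 O O = 14 + 2 O^{2}$)
$R{\left(n \right)} = \frac{14}{n}$ ($R{\left(n \right)} = \frac{14 + 2 \cdot 0^{2}}{n} = \frac{14 + 2 \cdot 0}{n} = \frac{14 + 0}{n} = \frac{14}{n}$)
$R{\left(3 \right)} - 14 \left(-2 + 3\right) \left(7 - -6\right) = \frac{14}{3} - 14 \left(-2 + 3\right) \left(7 - -6\right) = 14 \cdot \frac{1}{3} - 14 \cdot 1 \left(7 + 6\right) = \frac{14}{3} - 14 \cdot 1 \cdot 13 = \frac{14}{3} - 182 = - \frac{532}{3}$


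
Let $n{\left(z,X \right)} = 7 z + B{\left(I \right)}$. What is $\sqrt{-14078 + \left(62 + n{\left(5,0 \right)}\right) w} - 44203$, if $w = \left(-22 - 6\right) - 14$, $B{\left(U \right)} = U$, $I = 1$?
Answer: $-44203 + i \sqrt{18194} \approx -44203.0 + 134.89 i$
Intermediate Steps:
$w = -42$ ($w = -28 - 14 = -42$)
$n{\left(z,X \right)} = 1 + 7 z$ ($n{\left(z,X \right)} = 7 z + 1 = 1 + 7 z$)
$\sqrt{-14078 + \left(62 + n{\left(5,0 \right)}\right) w} - 44203 = \sqrt{-14078 + \left(62 + \left(1 + 7 \cdot 5\right)\right) \left(-42\right)} - 44203 = \sqrt{-14078 + \left(62 + \left(1 + 35\right)\right) \left(-42\right)} - 44203 = \sqrt{-14078 + \left(62 + 36\right) \left(-42\right)} - 44203 = \sqrt{-14078 + 98 \left(-42\right)} - 44203 = \sqrt{-14078 - 4116} - 44203 = \sqrt{-18194} - 44203 = i \sqrt{18194} - 44203 = -44203 + i \sqrt{18194}$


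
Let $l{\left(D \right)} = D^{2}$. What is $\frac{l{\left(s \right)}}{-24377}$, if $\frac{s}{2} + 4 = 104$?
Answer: $- \frac{40000}{24377} \approx -1.6409$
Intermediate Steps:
$s = 200$ ($s = -8 + 2 \cdot 104 = -8 + 208 = 200$)
$\frac{l{\left(s \right)}}{-24377} = \frac{200^{2}}{-24377} = 40000 \left(- \frac{1}{24377}\right) = - \frac{40000}{24377}$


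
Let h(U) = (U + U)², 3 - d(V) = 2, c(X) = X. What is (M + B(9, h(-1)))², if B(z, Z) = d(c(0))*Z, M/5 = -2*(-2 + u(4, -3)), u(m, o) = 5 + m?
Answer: 4356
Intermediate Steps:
d(V) = 1 (d(V) = 3 - 1*2 = 3 - 2 = 1)
h(U) = 4*U² (h(U) = (2*U)² = 4*U²)
M = -70 (M = 5*(-2*(-2 + (5 + 4))) = 5*(-2*(-2 + 9)) = 5*(-2*7) = 5*(-14) = -70)
B(z, Z) = Z (B(z, Z) = 1*Z = Z)
(M + B(9, h(-1)))² = (-70 + 4*(-1)²)² = (-70 + 4*1)² = (-70 + 4)² = (-66)² = 4356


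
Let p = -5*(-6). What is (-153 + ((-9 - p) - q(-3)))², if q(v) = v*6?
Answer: 30276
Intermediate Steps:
q(v) = 6*v
p = 30
(-153 + ((-9 - p) - q(-3)))² = (-153 + ((-9 - 1*30) - 6*(-3)))² = (-153 + ((-9 - 30) - 1*(-18)))² = (-153 + (-39 + 18))² = (-153 - 21)² = (-174)² = 30276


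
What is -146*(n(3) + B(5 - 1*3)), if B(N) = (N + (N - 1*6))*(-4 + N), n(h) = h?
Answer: -1022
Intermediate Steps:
B(N) = (-6 + 2*N)*(-4 + N) (B(N) = (N + (N - 6))*(-4 + N) = (N + (-6 + N))*(-4 + N) = (-6 + 2*N)*(-4 + N))
-146*(n(3) + B(5 - 1*3)) = -146*(3 + (24 - 14*(5 - 1*3) + 2*(5 - 1*3)²)) = -146*(3 + (24 - 14*(5 - 3) + 2*(5 - 3)²)) = -146*(3 + (24 - 14*2 + 2*2²)) = -146*(3 + (24 - 28 + 2*4)) = -146*(3 + (24 - 28 + 8)) = -146*(3 + 4) = -146*7 = -1022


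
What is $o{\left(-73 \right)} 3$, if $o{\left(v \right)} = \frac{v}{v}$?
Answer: $3$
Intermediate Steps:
$o{\left(v \right)} = 1$
$o{\left(-73 \right)} 3 = 1 \cdot 3 = 3$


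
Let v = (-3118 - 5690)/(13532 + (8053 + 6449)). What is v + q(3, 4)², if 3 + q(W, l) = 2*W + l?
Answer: 682429/14017 ≈ 48.686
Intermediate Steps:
q(W, l) = -3 + l + 2*W (q(W, l) = -3 + (2*W + l) = -3 + (l + 2*W) = -3 + l + 2*W)
v = -4404/14017 (v = -8808/(13532 + 14502) = -8808/28034 = -8808*1/28034 = -4404/14017 ≈ -0.31419)
v + q(3, 4)² = -4404/14017 + (-3 + 4 + 2*3)² = -4404/14017 + (-3 + 4 + 6)² = -4404/14017 + 7² = -4404/14017 + 49 = 682429/14017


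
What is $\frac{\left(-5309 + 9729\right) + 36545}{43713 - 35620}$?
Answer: $\frac{40965}{8093} \approx 5.0618$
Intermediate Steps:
$\frac{\left(-5309 + 9729\right) + 36545}{43713 - 35620} = \frac{4420 + 36545}{8093} = 40965 \cdot \frac{1}{8093} = \frac{40965}{8093}$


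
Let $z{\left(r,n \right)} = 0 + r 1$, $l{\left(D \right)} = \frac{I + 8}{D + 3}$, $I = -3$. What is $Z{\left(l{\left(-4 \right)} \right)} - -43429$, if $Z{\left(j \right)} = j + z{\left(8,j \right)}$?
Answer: $43432$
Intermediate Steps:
$l{\left(D \right)} = \frac{5}{3 + D}$ ($l{\left(D \right)} = \frac{-3 + 8}{D + 3} = \frac{5}{3 + D}$)
$z{\left(r,n \right)} = r$ ($z{\left(r,n \right)} = 0 + r = r$)
$Z{\left(j \right)} = 8 + j$ ($Z{\left(j \right)} = j + 8 = 8 + j$)
$Z{\left(l{\left(-4 \right)} \right)} - -43429 = \left(8 + \frac{5}{3 - 4}\right) - -43429 = \left(8 + \frac{5}{-1}\right) + 43429 = \left(8 + 5 \left(-1\right)\right) + 43429 = \left(8 - 5\right) + 43429 = 3 + 43429 = 43432$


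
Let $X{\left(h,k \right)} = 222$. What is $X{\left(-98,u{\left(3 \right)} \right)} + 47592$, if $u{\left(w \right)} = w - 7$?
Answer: $47814$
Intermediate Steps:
$u{\left(w \right)} = -7 + w$
$X{\left(-98,u{\left(3 \right)} \right)} + 47592 = 222 + 47592 = 47814$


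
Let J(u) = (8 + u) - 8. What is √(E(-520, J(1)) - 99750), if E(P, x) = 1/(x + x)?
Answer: I*√398998/2 ≈ 315.83*I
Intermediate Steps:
J(u) = u
E(P, x) = 1/(2*x)
√(E(-520, J(1)) - 99750) = √((½)/1 - 99750) = √((½)*1 - 99750) = √(½ - 99750) = √(-199499/2) = I*√398998/2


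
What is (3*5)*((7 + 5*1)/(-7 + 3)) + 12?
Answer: -33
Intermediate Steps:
(3*5)*((7 + 5*1)/(-7 + 3)) + 12 = 15*((7 + 5)/(-4)) + 12 = 15*(12*(-1/4)) + 12 = 15*(-3) + 12 = -45 + 12 = -33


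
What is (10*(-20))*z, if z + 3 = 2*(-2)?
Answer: 1400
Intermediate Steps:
z = -7 (z = -3 + 2*(-2) = -3 - 4 = -7)
(10*(-20))*z = (10*(-20))*(-7) = -200*(-7) = 1400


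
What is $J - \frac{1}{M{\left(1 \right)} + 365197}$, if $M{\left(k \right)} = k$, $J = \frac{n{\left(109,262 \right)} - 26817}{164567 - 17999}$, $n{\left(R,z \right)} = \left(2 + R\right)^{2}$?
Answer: $- \frac{220585699}{2230264186} \approx -0.098906$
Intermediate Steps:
$J = - \frac{604}{6107}$ ($J = \frac{\left(2 + 109\right)^{2} - 26817}{164567 - 17999} = \frac{111^{2} - 26817}{146568} = \left(12321 - 26817\right) \frac{1}{146568} = \left(-14496\right) \frac{1}{146568} = - \frac{604}{6107} \approx -0.098903$)
$J - \frac{1}{M{\left(1 \right)} + 365197} = - \frac{604}{6107} - \frac{1}{1 + 365197} = - \frac{604}{6107} - \frac{1}{365198} = - \frac{220585699}{2230264186}$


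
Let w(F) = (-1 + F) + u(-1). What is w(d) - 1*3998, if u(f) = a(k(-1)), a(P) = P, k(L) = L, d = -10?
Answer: -4010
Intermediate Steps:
u(f) = -1
w(F) = -2 + F (w(F) = (-1 + F) - 1 = -2 + F)
w(d) - 1*3998 = (-2 - 10) - 1*3998 = -12 - 3998 = -4010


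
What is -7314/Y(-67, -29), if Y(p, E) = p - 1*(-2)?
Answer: 7314/65 ≈ 112.52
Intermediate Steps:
Y(p, E) = 2 + p (Y(p, E) = p + 2 = 2 + p)
-7314/Y(-67, -29) = -7314/(2 - 67) = -7314/(-65) = -7314*(-1/65) = 7314/65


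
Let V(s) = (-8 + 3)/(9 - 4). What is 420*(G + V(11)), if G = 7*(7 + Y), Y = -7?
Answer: -420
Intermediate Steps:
V(s) = -1 (V(s) = -5/5 = -5*⅕ = -1)
G = 0 (G = 7*(7 - 7) = 7*0 = 0)
420*(G + V(11)) = 420*(0 - 1) = 420*(-1) = -420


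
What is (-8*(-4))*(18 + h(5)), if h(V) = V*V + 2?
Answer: 1440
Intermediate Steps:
h(V) = 2 + V² (h(V) = V² + 2 = 2 + V²)
(-8*(-4))*(18 + h(5)) = (-8*(-4))*(18 + (2 + 5²)) = 32*(18 + (2 + 25)) = 32*(18 + 27) = 32*45 = 1440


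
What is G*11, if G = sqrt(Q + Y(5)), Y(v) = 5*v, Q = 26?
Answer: 11*sqrt(51) ≈ 78.556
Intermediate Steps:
G = sqrt(51) (G = sqrt(26 + 5*5) = sqrt(26 + 25) = sqrt(51) ≈ 7.1414)
G*11 = sqrt(51)*11 = 11*sqrt(51)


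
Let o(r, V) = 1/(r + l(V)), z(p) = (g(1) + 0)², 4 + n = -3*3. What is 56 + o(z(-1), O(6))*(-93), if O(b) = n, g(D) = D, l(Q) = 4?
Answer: 187/5 ≈ 37.400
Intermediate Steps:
n = -13 (n = -4 - 3*3 = -4 - 9 = -13)
O(b) = -13
z(p) = 1 (z(p) = (1 + 0)² = 1² = 1)
o(r, V) = 1/(4 + r) (o(r, V) = 1/(r + 4) = 1/(4 + r))
56 + o(z(-1), O(6))*(-93) = 56 - 93/(4 + 1) = 56 - 93/5 = 187/5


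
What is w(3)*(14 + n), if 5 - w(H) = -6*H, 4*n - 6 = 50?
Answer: 644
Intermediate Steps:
n = 14 (n = 3/2 + (¼)*50 = 3/2 + 25/2 = 14)
w(H) = 5 + 6*H (w(H) = 5 - (-6)*H = 5 + 6*H)
w(3)*(14 + n) = (5 + 6*3)*(14 + 14) = (5 + 18)*28 = 23*28 = 644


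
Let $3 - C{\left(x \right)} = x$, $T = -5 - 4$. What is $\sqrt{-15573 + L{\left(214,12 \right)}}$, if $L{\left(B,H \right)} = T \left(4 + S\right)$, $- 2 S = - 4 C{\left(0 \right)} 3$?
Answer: $i \sqrt{15771} \approx 125.58 i$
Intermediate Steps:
$T = -9$
$C{\left(x \right)} = 3 - x$
$S = 18$ ($S = - \frac{- 4 \left(3 - 0\right) 3}{2} = - \frac{- 4 \left(3 + 0\right) 3}{2} = - \frac{\left(-4\right) 3 \cdot 3}{2} = - \frac{\left(-12\right) 3}{2} = \left(- \frac{1}{2}\right) \left(-36\right) = 18$)
$L{\left(B,H \right)} = -198$ ($L{\left(B,H \right)} = - 9 \left(4 + 18\right) = \left(-9\right) 22 = -198$)
$\sqrt{-15573 + L{\left(214,12 \right)}} = \sqrt{-15573 - 198} = \sqrt{-15771} = i \sqrt{15771}$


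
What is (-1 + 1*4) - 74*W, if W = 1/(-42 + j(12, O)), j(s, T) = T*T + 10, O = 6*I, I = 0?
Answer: 85/16 ≈ 5.3125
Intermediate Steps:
O = 0 (O = 6*0 = 0)
j(s, T) = 10 + T² (j(s, T) = T² + 10 = 10 + T²)
W = -1/32 (W = 1/(-42 + (10 + 0²)) = 1/(-42 + (10 + 0)) = 1/(-42 + 10) = 1/(-32) = -1/32 ≈ -0.031250)
(-1 + 1*4) - 74*W = (-1 + 1*4) - 74*(-1/32) = (-1 + 4) + 37/16 = 3 + 37/16 = 85/16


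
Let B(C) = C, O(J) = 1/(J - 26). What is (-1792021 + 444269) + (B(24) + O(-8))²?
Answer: -1557337087/1156 ≈ -1.3472e+6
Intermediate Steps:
O(J) = 1/(-26 + J)
(-1792021 + 444269) + (B(24) + O(-8))² = (-1792021 + 444269) + (24 + 1/(-26 - 8))² = -1347752 + (24 + 1/(-34))² = -1347752 + (24 - 1/34)² = -1347752 + (815/34)² = -1347752 + 664225/1156 = -1557337087/1156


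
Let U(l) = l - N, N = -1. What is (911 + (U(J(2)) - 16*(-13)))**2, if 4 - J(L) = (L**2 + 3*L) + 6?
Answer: 1227664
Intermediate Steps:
J(L) = -2 - L**2 - 3*L (J(L) = 4 - ((L**2 + 3*L) + 6) = 4 - (6 + L**2 + 3*L) = 4 + (-6 - L**2 - 3*L) = -2 - L**2 - 3*L)
U(l) = 1 + l (U(l) = l - 1*(-1) = l + 1 = 1 + l)
(911 + (U(J(2)) - 16*(-13)))**2 = (911 + ((1 + (-2 - 1*2**2 - 3*2)) - 16*(-13)))**2 = (911 + ((1 + (-2 - 1*4 - 6)) + 208))**2 = (911 + ((1 + (-2 - 4 - 6)) + 208))**2 = (911 + ((1 - 12) + 208))**2 = (911 + (-11 + 208))**2 = (911 + 197)**2 = 1108**2 = 1227664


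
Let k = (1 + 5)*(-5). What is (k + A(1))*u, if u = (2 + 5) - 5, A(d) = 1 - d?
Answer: -60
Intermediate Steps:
k = -30 (k = 6*(-5) = -30)
u = 2 (u = 7 - 5 = 2)
(k + A(1))*u = (-30 + (1 - 1*1))*2 = (-30 + (1 - 1))*2 = (-30 + 0)*2 = -30*2 = -60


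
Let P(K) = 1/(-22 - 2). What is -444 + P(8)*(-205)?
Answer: -10451/24 ≈ -435.46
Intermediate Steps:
P(K) = -1/24 (P(K) = 1/(-24) = -1/24)
-444 + P(8)*(-205) = -444 - 1/24*(-205) = -444 + 205/24 = -10451/24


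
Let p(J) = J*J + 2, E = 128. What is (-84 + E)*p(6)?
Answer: 1672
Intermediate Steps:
p(J) = 2 + J² (p(J) = J² + 2 = 2 + J²)
(-84 + E)*p(6) = (-84 + 128)*(2 + 6²) = 44*(2 + 36) = 44*38 = 1672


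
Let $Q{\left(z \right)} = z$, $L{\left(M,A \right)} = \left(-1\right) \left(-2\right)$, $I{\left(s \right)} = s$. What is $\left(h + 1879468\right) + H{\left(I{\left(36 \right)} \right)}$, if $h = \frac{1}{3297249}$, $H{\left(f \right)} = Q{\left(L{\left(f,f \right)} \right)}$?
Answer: $\frac{6197080578031}{3297249} \approx 1.8795 \cdot 10^{6}$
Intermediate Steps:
$L{\left(M,A \right)} = 2$
$H{\left(f \right)} = 2$
$h = \frac{1}{3297249} \approx 3.0328 \cdot 10^{-7}$
$\left(h + 1879468\right) + H{\left(I{\left(36 \right)} \right)} = \left(\frac{1}{3297249} + 1879468\right) + 2 = \frac{6197073983533}{3297249} + 2 = \frac{6197080578031}{3297249}$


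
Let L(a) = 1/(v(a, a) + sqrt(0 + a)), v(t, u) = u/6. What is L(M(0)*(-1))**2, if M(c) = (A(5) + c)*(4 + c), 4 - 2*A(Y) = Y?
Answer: 171/289 - 54*sqrt(2)/289 ≈ 0.32745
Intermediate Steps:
A(Y) = 2 - Y/2
v(t, u) = u/6 (v(t, u) = u*(1/6) = u/6)
M(c) = (4 + c)*(-1/2 + c) (M(c) = ((2 - 1/2*5) + c)*(4 + c) = ((2 - 5/2) + c)*(4 + c) = (-1/2 + c)*(4 + c) = (4 + c)*(-1/2 + c))
L(a) = 1/(sqrt(a) + a/6) (L(a) = 1/(a/6 + sqrt(0 + a)) = 1/(a/6 + sqrt(a)) = 1/(sqrt(a) + a/6))
L(M(0)*(-1))**2 = (6/((-2 + 0**2 + (7/2)*0)*(-1) + 6*sqrt((-2 + 0**2 + (7/2)*0)*(-1))))**2 = (6/((-2 + 0 + 0)*(-1) + 6*sqrt((-2 + 0 + 0)*(-1))))**2 = (6/(-2*(-1) + 6*sqrt(-2*(-1))))**2 = (6/(2 + 6*sqrt(2)))**2 = 36/(2 + 6*sqrt(2))**2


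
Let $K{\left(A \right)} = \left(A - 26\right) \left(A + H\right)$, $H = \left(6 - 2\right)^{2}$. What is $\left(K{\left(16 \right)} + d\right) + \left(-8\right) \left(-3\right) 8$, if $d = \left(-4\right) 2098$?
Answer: $-8520$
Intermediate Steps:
$H = 16$ ($H = 4^{2} = 16$)
$K{\left(A \right)} = \left(-26 + A\right) \left(16 + A\right)$ ($K{\left(A \right)} = \left(A - 26\right) \left(A + 16\right) = \left(-26 + A\right) \left(16 + A\right)$)
$d = -8392$
$\left(K{\left(16 \right)} + d\right) + \left(-8\right) \left(-3\right) 8 = \left(\left(-416 + 16^{2} - 160\right) - 8392\right) + \left(-8\right) \left(-3\right) 8 = \left(\left(-416 + 256 - 160\right) - 8392\right) + 24 \cdot 8 = \left(-320 - 8392\right) + 192 = -8712 + 192 = -8520$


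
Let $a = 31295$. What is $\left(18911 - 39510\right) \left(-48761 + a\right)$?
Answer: $359782134$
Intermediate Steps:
$\left(18911 - 39510\right) \left(-48761 + a\right) = \left(18911 - 39510\right) \left(-48761 + 31295\right) = \left(-20599\right) \left(-17466\right) = 359782134$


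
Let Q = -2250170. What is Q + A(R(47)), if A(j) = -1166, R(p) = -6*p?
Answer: -2251336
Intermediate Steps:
Q + A(R(47)) = -2250170 - 1166 = -2251336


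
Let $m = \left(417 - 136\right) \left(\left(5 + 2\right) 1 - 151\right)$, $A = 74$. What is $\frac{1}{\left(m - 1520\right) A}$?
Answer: $- \frac{1}{3106816} \approx -3.2187 \cdot 10^{-7}$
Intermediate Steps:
$m = -40464$ ($m = 281 \left(7 \cdot 1 - 151\right) = 281 \left(7 - 151\right) = 281 \left(-144\right) = -40464$)
$\frac{1}{\left(m - 1520\right) A} = \frac{1}{\left(-40464 - 1520\right) 74} = \frac{1}{\left(-41984\right) 74} = \frac{1}{-3106816} = - \frac{1}{3106816}$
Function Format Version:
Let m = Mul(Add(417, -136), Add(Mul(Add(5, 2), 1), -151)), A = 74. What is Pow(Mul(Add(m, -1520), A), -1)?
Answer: Rational(-1, 3106816) ≈ -3.2187e-7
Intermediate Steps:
m = -40464 (m = Mul(281, Add(Mul(7, 1), -151)) = Mul(281, Add(7, -151)) = Mul(281, -144) = -40464)
Pow(Mul(Add(m, -1520), A), -1) = Pow(Mul(Add(-40464, -1520), 74), -1) = Pow(Mul(-41984, 74), -1) = Pow(-3106816, -1) = Rational(-1, 3106816)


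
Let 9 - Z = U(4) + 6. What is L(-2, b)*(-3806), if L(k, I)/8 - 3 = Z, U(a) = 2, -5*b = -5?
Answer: -121792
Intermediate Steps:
b = 1 (b = -⅕*(-5) = 1)
Z = 1 (Z = 9 - (2 + 6) = 9 - 1*8 = 9 - 8 = 1)
L(k, I) = 32 (L(k, I) = 24 + 8*1 = 24 + 8 = 32)
L(-2, b)*(-3806) = 32*(-3806) = -121792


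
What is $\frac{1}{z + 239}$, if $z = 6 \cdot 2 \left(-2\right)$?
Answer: $\frac{1}{215} \approx 0.0046512$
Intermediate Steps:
$z = -24$ ($z = 12 \left(-2\right) = -24$)
$\frac{1}{z + 239} = \frac{1}{-24 + 239} = \frac{1}{215}$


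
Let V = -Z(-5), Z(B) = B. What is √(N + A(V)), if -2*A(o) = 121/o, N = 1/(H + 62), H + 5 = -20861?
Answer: I*√32731115235/52010 ≈ 3.4785*I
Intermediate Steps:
H = -20866 (H = -5 - 20861 = -20866)
N = -1/20804 (N = 1/(-20866 + 62) = 1/(-20804) = -1/20804 ≈ -4.8068e-5)
V = 5 (V = -1*(-5) = 5)
A(o) = -121/(2*o)
√(N + A(V)) = √(-1/20804 - 121/2/5) = √(-1/20804 - 121/2*⅕) = √(-1/20804 - 121/10) = √(-1258647/104020) = I*√32731115235/52010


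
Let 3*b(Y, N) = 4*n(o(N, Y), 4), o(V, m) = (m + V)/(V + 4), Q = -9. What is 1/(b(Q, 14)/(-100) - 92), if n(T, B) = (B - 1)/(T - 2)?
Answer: -775/71282 ≈ -0.010872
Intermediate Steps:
o(V, m) = (V + m)/(4 + V)
n(T, B) = (-1 + B)/(-2 + T)
b(Y, N) = 4/(-2 + (N + Y)/(4 + N)) (b(Y, N) = (4*((-1 + 4)/(-2 + (N + Y)/(4 + N))))/3 = (4*(3/(-2 + (N + Y)/(4 + N))))/3 = (12/(-2 + (N + Y)/(4 + N)))/3 = 4/(-2 + (N + Y)/(4 + N)))
1/(b(Q, 14)/(-100) - 92) = 1/((4*(-4 - 1*14)/(8 + 14 - 1*(-9)))/(-100) - 92) = 1/((4*(-4 - 14)/(8 + 14 + 9))*(-1/100) - 92) = 1/((4*(-18)/31)*(-1/100) - 92) = 1/((4*(1/31)*(-18))*(-1/100) - 92) = 1/(-72/31*(-1/100) - 92) = 1/(18/775 - 92) = 1/(-71282/775) = -775/71282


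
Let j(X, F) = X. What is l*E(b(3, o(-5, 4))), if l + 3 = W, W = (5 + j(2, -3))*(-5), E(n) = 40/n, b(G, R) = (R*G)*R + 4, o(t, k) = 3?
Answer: -1520/31 ≈ -49.032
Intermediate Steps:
b(G, R) = 4 + G*R**2 (b(G, R) = (G*R)*R + 4 = G*R**2 + 4 = 4 + G*R**2)
W = -35 (W = (5 + 2)*(-5) = 7*(-5) = -35)
l = -38 (l = -3 - 35 = -38)
l*E(b(3, o(-5, 4))) = -1520/(4 + 3*3**2) = -1520/(4 + 3*9) = -1520/(4 + 27) = -1520/31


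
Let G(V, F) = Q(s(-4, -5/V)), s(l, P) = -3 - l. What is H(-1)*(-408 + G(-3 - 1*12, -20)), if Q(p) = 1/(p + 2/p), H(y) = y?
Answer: 1223/3 ≈ 407.67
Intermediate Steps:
G(V, F) = ⅓ (G(V, F) = (-3 - 1*(-4))/(2 + (-3 - 1*(-4))²) = (-3 + 4)/(2 + (-3 + 4)²) = 1/(2 + 1²) = 1/(2 + 1) = 1/3 = 1*(⅓) = ⅓)
H(-1)*(-408 + G(-3 - 1*12, -20)) = -(-408 + ⅓) = -1*(-1223/3) = 1223/3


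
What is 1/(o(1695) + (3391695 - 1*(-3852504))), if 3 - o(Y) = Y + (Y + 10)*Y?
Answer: 1/4352532 ≈ 2.2975e-7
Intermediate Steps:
o(Y) = 3 - Y - Y*(10 + Y) (o(Y) = 3 - (Y + (Y + 10)*Y) = 3 - (Y + (10 + Y)*Y) = 3 - (Y + Y*(10 + Y)) = 3 + (-Y - Y*(10 + Y)) = 3 - Y - Y*(10 + Y))
1/(o(1695) + (3391695 - 1*(-3852504))) = 1/((3 - 1*1695**2 - 11*1695) + (3391695 - 1*(-3852504))) = 1/((3 - 1*2873025 - 18645) + (3391695 + 3852504)) = 1/((3 - 2873025 - 18645) + 7244199) = 1/(-2891667 + 7244199) = 1/4352532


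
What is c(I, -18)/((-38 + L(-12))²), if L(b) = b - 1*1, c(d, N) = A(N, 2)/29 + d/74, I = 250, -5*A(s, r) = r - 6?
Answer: 6091/4651455 ≈ 0.0013095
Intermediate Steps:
A(s, r) = 6/5 - r/5 (A(s, r) = -(r - 6)/5 = -(-6 + r)/5 = 6/5 - r/5)
c(d, N) = 4/145 + d/74 (c(d, N) = (6/5 - ⅕*2)/29 + d/74 = (6/5 - ⅖)*(1/29) + d*(1/74) = (⅘)*(1/29) + d/74 = 4/145 + d/74)
L(b) = -1 + b (L(b) = b - 1 = -1 + b)
c(I, -18)/((-38 + L(-12))²) = (4/145 + (1/74)*250)/((-38 + (-1 - 12))²) = (4/145 + 125/37)/((-38 - 13)²) = 18273/(5365*((-51)²)) = (18273/5365)/2601 = (18273/5365)*(1/2601) = 6091/4651455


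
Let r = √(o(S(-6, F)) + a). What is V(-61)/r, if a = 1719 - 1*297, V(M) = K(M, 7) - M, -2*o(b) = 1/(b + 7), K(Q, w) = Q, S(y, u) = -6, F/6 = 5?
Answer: 0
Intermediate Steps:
F = 30 (F = 6*5 = 30)
o(b) = -1/(2*(7 + b)) (o(b) = -1/(2*(b + 7)) = -1/(2*(7 + b)))
V(M) = 0 (V(M) = M - M = 0)
a = 1422 (a = 1719 - 297 = 1422)
r = √5686/2 (r = √(-1/(14 + 2*(-6)) + 1422) = √(-1/(14 - 12) + 1422) = √(-1/2 + 1422) = √(-1*½ + 1422) = √(-½ + 1422) = √(2843/2) = √5686/2 ≈ 37.703)
V(-61)/r = 0/((√5686/2)) = 0*(√5686/2843) = 0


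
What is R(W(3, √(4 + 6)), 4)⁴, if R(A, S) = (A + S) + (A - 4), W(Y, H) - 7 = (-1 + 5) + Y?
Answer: 614656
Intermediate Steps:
W(Y, H) = 11 + Y (W(Y, H) = 7 + ((-1 + 5) + Y) = 7 + (4 + Y) = 11 + Y)
R(A, S) = -4 + S + 2*A (R(A, S) = (A + S) + (-4 + A) = -4 + S + 2*A)
R(W(3, √(4 + 6)), 4)⁴ = (-4 + 4 + 2*(11 + 3))⁴ = (-4 + 4 + 2*14)⁴ = (-4 + 4 + 28)⁴ = 28⁴ = 614656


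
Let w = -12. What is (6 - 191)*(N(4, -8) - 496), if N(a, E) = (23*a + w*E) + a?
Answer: 56240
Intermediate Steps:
N(a, E) = -12*E + 24*a (N(a, E) = (23*a - 12*E) + a = (-12*E + 23*a) + a = -12*E + 24*a)
(6 - 191)*(N(4, -8) - 496) = (6 - 191)*((-12*(-8) + 24*4) - 496) = -185*((96 + 96) - 496) = -185*(192 - 496) = -185*(-304) = 56240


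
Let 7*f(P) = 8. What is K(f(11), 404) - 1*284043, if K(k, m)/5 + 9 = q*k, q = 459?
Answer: -1970256/7 ≈ -2.8147e+5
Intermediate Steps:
f(P) = 8/7 (f(P) = (⅐)*8 = 8/7)
K(k, m) = -45 + 2295*k (K(k, m) = -45 + 5*(459*k) = -45 + 2295*k)
K(f(11), 404) - 1*284043 = (-45 + 2295*(8/7)) - 1*284043 = (-45 + 18360/7) - 284043 = 18045/7 - 284043 = -1970256/7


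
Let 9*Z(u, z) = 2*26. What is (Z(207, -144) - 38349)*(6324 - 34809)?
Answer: 1092206685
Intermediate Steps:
Z(u, z) = 52/9 (Z(u, z) = (2*26)/9 = (⅑)*52 = 52/9)
(Z(207, -144) - 38349)*(6324 - 34809) = (52/9 - 38349)*(6324 - 34809) = -345089/9*(-28485) = 1092206685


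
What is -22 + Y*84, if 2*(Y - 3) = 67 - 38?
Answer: 1448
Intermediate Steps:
Y = 35/2 (Y = 3 + (67 - 38)/2 = 3 + (1/2)*29 = 3 + 29/2 = 35/2 ≈ 17.500)
-22 + Y*84 = -22 + (35/2)*84 = -22 + 1470 = 1448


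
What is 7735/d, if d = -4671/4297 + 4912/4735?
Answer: -12106045525/77717 ≈ -1.5577e+5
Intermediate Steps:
d = -1010321/20346295 (d = -4671*1/4297 + 4912*(1/4735) = -4671/4297 + 4912/4735 = -1010321/20346295 ≈ -0.049656)
7735/d = 7735/(-1010321/20346295) = 7735*(-20346295/1010321) = -12106045525/77717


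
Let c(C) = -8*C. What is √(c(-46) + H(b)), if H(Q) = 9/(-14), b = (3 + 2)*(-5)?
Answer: √72002/14 ≈ 19.167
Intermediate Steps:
b = -25 (b = 5*(-5) = -25)
H(Q) = -9/14 (H(Q) = 9*(-1/14) = -9/14)
√(c(-46) + H(b)) = √(-8*(-46) - 9/14) = √(368 - 9/14) = √(5143/14) = √72002/14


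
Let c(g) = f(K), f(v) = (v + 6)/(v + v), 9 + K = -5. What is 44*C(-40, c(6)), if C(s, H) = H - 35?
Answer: -10692/7 ≈ -1527.4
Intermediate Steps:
K = -14 (K = -9 - 5 = -14)
f(v) = (6 + v)/(2*v) (f(v) = (6 + v)/((2*v)) = (6 + v)*(1/(2*v)) = (6 + v)/(2*v))
c(g) = 2/7 (c(g) = (½)*(6 - 14)/(-14) = (½)*(-1/14)*(-8) = 2/7)
C(s, H) = -35 + H
44*C(-40, c(6)) = 44*(-35 + 2/7) = 44*(-243/7) = -10692/7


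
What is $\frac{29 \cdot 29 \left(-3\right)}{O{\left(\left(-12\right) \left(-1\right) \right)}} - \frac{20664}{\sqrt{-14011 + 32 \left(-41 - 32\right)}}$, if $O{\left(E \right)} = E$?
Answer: $- \frac{841}{4} + \frac{6888 i \sqrt{16347}}{5449} \approx -210.25 + 161.62 i$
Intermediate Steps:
$\frac{29 \cdot 29 \left(-3\right)}{O{\left(\left(-12\right) \left(-1\right) \right)}} - \frac{20664}{\sqrt{-14011 + 32 \left(-41 - 32\right)}} = \frac{29 \cdot 29 \left(-3\right)}{\left(-12\right) \left(-1\right)} - \frac{20664}{\sqrt{-14011 + 32 \left(-41 - 32\right)}} = \frac{841 \left(-3\right)}{12} - \frac{20664}{\sqrt{-14011 + 32 \left(-73\right)}} = \left(-2523\right) \frac{1}{12} - \frac{20664}{\sqrt{-14011 - 2336}} = - \frac{841}{4} - \frac{20664}{\sqrt{-16347}} = - \frac{841}{4} - \frac{20664}{i \sqrt{16347}} = - \frac{841}{4} - 20664 \left(- \frac{i \sqrt{16347}}{16347}\right) = - \frac{841}{4} + \frac{6888 i \sqrt{16347}}{5449}$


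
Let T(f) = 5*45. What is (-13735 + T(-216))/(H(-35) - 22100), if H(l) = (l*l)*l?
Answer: 2702/12995 ≈ 0.20793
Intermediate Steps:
T(f) = 225
H(l) = l³ (H(l) = l²*l = l³)
(-13735 + T(-216))/(H(-35) - 22100) = (-13735 + 225)/((-35)³ - 22100) = -13510/(-42875 - 22100) = -13510/(-64975) = -13510*(-1/64975) = 2702/12995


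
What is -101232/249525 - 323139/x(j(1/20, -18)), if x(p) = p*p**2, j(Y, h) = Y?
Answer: -71672230211248/27725 ≈ -2.5851e+9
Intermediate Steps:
x(p) = p**3
-101232/249525 - 323139/x(j(1/20, -18)) = -101232/249525 - 323139/((1/20)**3) = -101232*1/249525 - 323139/((1/20)**3) = -11248/27725 - 323139/1/8000 = -11248/27725 - 323139*8000 = -11248/27725 - 2585112000 = -71672230211248/27725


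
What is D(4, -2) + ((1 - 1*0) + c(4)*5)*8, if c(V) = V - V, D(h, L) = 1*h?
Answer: 12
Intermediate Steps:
D(h, L) = h
c(V) = 0
D(4, -2) + ((1 - 1*0) + c(4)*5)*8 = 4 + ((1 - 1*0) + 0*5)*8 = 4 + ((1 + 0) + 0)*8 = 4 + (1 + 0)*8 = 4 + 1*8 = 4 + 8 = 12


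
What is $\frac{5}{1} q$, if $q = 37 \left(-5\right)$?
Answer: $-925$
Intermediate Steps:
$q = -185$
$\frac{5}{1} q = \frac{5}{1} \left(-185\right) = 5 \cdot 1 \left(-185\right) = 5 \left(-185\right) = -925$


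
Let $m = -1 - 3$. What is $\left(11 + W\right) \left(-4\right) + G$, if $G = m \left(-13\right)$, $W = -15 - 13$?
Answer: $120$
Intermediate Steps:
$W = -28$ ($W = -15 - 13 = -28$)
$m = -4$
$G = 52$ ($G = \left(-4\right) \left(-13\right) = 52$)
$\left(11 + W\right) \left(-4\right) + G = \left(11 - 28\right) \left(-4\right) + 52 = \left(-17\right) \left(-4\right) + 52 = 68 + 52 = 120$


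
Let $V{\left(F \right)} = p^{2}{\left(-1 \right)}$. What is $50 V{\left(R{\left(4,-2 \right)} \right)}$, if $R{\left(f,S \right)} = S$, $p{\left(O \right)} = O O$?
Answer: $50$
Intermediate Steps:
$p{\left(O \right)} = O^{2}$
$V{\left(F \right)} = 1$ ($V{\left(F \right)} = \left(\left(-1\right)^{2}\right)^{2} = 1^{2} = 1$)
$50 V{\left(R{\left(4,-2 \right)} \right)} = 50 \cdot 1 = 50$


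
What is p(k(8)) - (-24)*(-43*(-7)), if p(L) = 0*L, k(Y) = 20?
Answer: 7224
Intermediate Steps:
p(L) = 0
p(k(8)) - (-24)*(-43*(-7)) = 0 - (-24)*(-43*(-7)) = 0 - (-24)*301 = 0 - 1*(-7224) = 0 + 7224 = 7224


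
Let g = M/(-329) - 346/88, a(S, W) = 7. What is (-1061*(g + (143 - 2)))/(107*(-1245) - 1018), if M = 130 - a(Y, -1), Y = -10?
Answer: 2099493007/1943156908 ≈ 1.0805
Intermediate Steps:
M = 123 (M = 130 - 1*7 = 130 - 7 = 123)
g = -62329/14476 (g = 123/(-329) - 346/88 = 123*(-1/329) - 346*1/88 = -123/329 - 173/44 = -62329/14476 ≈ -4.3057)
(-1061*(g + (143 - 2)))/(107*(-1245) - 1018) = (-1061*(-62329/14476 + (143 - 2)))/(107*(-1245) - 1018) = (-1061*(-62329/14476 + 141))/(-133215 - 1018) = -1061*1978787/14476/(-134233) = -2099493007/14476*(-1/134233) = 2099493007/1943156908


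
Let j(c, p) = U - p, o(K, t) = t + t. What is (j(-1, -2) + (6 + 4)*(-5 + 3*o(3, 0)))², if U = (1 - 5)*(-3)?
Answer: 1296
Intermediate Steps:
o(K, t) = 2*t
U = 12 (U = -4*(-3) = 12)
j(c, p) = 12 - p
(j(-1, -2) + (6 + 4)*(-5 + 3*o(3, 0)))² = ((12 - 1*(-2)) + (6 + 4)*(-5 + 3*(2*0)))² = ((12 + 2) + 10*(-5 + 3*0))² = (14 + 10*(-5 + 0))² = (14 + 10*(-5))² = (14 - 50)² = (-36)² = 1296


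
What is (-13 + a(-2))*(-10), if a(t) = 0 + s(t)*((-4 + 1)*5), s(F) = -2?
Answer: -170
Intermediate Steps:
a(t) = 30 (a(t) = 0 - 2*(-4 + 1)*5 = 0 - (-6)*5 = 0 - 2*(-15) = 0 + 30 = 30)
(-13 + a(-2))*(-10) = (-13 + 30)*(-10) = 17*(-10) = -170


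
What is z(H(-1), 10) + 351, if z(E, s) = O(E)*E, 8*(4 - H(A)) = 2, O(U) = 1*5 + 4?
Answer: 1539/4 ≈ 384.75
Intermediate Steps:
O(U) = 9 (O(U) = 5 + 4 = 9)
H(A) = 15/4 (H(A) = 4 - ⅛*2 = 4 - ¼ = 15/4)
z(E, s) = 9*E
z(H(-1), 10) + 351 = 9*(15/4) + 351 = 135/4 + 351 = 1539/4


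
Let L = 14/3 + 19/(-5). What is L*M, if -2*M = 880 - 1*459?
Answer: -5473/30 ≈ -182.43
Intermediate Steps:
M = -421/2 (M = -(880 - 1*459)/2 = -(880 - 459)/2 = -1/2*421 = -421/2 ≈ -210.50)
L = 13/15 (L = 14*(1/3) + 19*(-1/5) = 14/3 - 19/5 = 13/15 ≈ 0.86667)
L*M = (13/15)*(-421/2) = -5473/30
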